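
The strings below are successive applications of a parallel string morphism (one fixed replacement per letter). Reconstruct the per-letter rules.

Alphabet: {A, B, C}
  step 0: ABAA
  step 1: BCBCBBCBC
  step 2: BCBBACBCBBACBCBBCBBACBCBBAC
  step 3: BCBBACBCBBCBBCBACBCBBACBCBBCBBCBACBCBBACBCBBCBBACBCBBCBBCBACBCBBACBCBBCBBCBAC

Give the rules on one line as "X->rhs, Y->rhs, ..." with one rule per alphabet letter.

  step 2 ⇒ step 3: BCBBACBCBBACBCBBCBBACBCBBAC ⇒ BCB·BAC·BCB·BCB·BC·BAC·BCB·BAC·BCB·BCB·BC·BAC·BCB·BAC·BCB·BCB·BAC·BCB·BCB·BC·BAC·BCB·BAC·BCB·BCB·BC·BAC
    A ↦ BC
    B ↦ BCB
    C ↦ BAC

A->BC, B->BCB, C->BAC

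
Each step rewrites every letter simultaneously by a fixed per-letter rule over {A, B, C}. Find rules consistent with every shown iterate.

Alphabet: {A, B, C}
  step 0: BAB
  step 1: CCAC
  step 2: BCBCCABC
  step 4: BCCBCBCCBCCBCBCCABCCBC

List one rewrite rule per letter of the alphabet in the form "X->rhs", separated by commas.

  step 1 ⇒ step 2: CCAC ⇒ BC·BC·CA·BC
    A ↦ CA
    C ↦ BC
  step 0 ⇒ step 1: BAB ⇒ C·CA·C
    B ↦ C

A->CA, B->C, C->BC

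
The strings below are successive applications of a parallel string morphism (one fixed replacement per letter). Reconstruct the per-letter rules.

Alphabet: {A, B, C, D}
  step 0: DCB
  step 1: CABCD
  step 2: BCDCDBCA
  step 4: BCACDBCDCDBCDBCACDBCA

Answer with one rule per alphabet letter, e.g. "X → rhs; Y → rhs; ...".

  step 1 ⇒ step 2: CABCD ⇒ B·CD·CD·B·CA
    A ↦ CD
    B ↦ CD
    C ↦ B
    D ↦ CA

A->CD, B->CD, C->B, D->CA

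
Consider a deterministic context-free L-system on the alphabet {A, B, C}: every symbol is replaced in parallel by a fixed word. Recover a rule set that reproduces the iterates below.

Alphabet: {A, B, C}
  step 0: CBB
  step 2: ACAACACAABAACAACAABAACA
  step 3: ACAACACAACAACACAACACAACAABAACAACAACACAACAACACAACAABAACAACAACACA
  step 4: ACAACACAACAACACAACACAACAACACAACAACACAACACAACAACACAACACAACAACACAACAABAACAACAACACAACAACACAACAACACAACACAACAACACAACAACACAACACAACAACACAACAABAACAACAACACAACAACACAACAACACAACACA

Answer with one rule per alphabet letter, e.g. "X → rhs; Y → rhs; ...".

  step 3 ⇒ step 4: ACAACACAACAACACAACACAACAABAACAACAACACAACAACACAACAABAACAACAACACA ⇒ ACA·AC·ACA·ACA·AC·ACA·AC·ACA·ACA·AC·ACA·ACA·AC·ACA·AC·ACA·ACA·AC·ACA·AC·ACA·ACA·AC·ACA·ACA·ABA·ACA·ACA·AC·ACA·ACA·AC·ACA·ACA·AC·ACA·AC·ACA·ACA·AC·ACA·ACA·AC·ACA·AC·ACA·ACA·AC·ACA·ACA·ABA·ACA·ACA·AC·ACA·ACA·AC·ACA·ACA·AC·ACA·AC·ACA
    A ↦ ACA
    B ↦ ABA
    C ↦ AC

A->ACA, B->ABA, C->AC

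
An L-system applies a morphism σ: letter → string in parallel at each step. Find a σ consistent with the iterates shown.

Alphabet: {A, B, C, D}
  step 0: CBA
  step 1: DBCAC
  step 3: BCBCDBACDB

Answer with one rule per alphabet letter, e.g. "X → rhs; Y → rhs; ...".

A->AC, B->BC, C->D, D->B

  step 0 ⇒ step 1: CBA ⇒ D·BC·AC
    A ↦ AC
    B ↦ BC
    C ↦ D
    D ↦ B  (constrained at step 1)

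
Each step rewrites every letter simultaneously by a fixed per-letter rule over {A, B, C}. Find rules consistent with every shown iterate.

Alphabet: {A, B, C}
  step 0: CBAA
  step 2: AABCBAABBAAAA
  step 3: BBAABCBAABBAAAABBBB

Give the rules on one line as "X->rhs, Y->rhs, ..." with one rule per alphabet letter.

  step 2 ⇒ step 3: AABCBAABBAAAA ⇒ B·B·AA·BCB·AA·B·B·AA·AA·B·B·B·B
    A ↦ B
    B ↦ AA
    C ↦ BCB

A->B, B->AA, C->BCB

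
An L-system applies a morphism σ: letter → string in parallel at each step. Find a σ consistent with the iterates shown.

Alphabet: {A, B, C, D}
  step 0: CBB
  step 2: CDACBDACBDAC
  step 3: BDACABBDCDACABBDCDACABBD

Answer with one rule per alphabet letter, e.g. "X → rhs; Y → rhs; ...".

A->AB, B->CD, C->BD, D->AC

  step 2 ⇒ step 3: CDACBDACBDAC ⇒ BD·AC·AB·BD·CD·AC·AB·BD·CD·AC·AB·BD
    A ↦ AB
    B ↦ CD
    C ↦ BD
    D ↦ AC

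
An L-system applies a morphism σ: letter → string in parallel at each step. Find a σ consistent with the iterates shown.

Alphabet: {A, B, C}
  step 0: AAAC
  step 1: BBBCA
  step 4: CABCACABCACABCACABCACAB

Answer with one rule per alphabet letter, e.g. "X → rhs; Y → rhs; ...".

  step 0 ⇒ step 1: AAAC ⇒ B·B·B·CA
    A ↦ B
    C ↦ CA
    B ↦ CA  (constrained at step 1)

A->B, B->CA, C->CA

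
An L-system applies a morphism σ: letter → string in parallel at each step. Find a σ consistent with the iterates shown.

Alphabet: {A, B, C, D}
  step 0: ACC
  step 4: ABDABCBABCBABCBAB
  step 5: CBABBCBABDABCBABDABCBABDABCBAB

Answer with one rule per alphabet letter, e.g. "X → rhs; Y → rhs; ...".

  step 4 ⇒ step 5: ABDABCBABCBABCBAB ⇒ CB·AB·B·CB·AB·D·AB·CB·AB·D·AB·CB·AB·D·AB·CB·AB
    A ↦ CB
    B ↦ AB
    C ↦ D
    D ↦ B

A->CB, B->AB, C->D, D->B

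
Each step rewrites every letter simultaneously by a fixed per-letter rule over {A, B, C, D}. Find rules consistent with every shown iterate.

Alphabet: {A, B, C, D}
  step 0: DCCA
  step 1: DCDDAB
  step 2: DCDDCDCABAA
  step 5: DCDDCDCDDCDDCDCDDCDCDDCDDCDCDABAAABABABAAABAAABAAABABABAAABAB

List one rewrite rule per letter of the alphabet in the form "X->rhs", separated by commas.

A->AB, B->AA, C->D, D->DC

  step 1 ⇒ step 2: DCDDAB ⇒ DC·D·DC·DC·AB·AA
    A ↦ AB
    B ↦ AA
    C ↦ D
    D ↦ DC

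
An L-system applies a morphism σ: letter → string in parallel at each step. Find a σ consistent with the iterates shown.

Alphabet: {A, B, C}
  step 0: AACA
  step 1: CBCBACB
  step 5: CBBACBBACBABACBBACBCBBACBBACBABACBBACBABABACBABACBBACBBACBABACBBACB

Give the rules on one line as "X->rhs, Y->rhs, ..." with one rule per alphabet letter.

  step 0 ⇒ step 1: AACA ⇒ CB·CB·A·CB
    A ↦ CB
    C ↦ A
    B ↦ BA  (constrained at step 1)

A->CB, B->BA, C->A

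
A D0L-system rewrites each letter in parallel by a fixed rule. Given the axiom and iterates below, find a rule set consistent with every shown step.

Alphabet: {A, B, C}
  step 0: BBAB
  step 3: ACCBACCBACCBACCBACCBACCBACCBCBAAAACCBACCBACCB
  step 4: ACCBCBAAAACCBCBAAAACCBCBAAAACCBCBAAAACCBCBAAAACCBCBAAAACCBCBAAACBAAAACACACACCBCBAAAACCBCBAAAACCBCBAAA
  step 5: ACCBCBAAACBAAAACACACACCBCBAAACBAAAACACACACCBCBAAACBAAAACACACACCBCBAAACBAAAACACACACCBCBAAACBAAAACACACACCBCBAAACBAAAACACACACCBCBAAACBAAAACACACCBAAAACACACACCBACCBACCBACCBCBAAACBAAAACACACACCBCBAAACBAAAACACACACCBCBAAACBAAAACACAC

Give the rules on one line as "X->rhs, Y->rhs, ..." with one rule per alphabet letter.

A->AC, B->AAA, C->CB

  step 4 ⇒ step 5: ACCBCBAAAACCBCBAAAACCBCBAAAACCBCBAAAACCBCBAAAACCBCBAAAACCBCBAAACBAAAACACACACCBCBAAAACCBCBAAAACCBCBAAA ⇒ AC·CB·CB·AAA·CB·AAA·AC·AC·AC·AC·CB·CB·AAA·CB·AAA·AC·AC·AC·AC·CB·CB·AAA·CB·AAA·AC·AC·AC·AC·CB·CB·AAA·CB·AAA·AC·AC·AC·AC·CB·CB·AAA·CB·AAA·AC·AC·AC·AC·CB·CB·AAA·CB·AAA·AC·AC·AC·AC·CB·CB·AAA·CB·AAA·AC·AC·AC·CB·AAA·AC·AC·AC·AC·CB·AC·CB·AC·CB·AC·CB·CB·AAA·CB·AAA·AC·AC·AC·AC·CB·CB·AAA·CB·AAA·AC·AC·AC·AC·CB·CB·AAA·CB·AAA·AC·AC·AC
    A ↦ AC
    B ↦ AAA
    C ↦ CB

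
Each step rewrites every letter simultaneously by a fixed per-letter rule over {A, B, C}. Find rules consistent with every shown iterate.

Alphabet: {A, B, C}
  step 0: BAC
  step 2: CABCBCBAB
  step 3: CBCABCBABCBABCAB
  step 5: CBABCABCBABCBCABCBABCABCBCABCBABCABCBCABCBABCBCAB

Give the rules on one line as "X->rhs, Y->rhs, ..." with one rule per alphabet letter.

  step 2 ⇒ step 3: CABCBCBAB ⇒ CB·C·AB·CB·AB·CB·AB·C·AB
    A ↦ C
    B ↦ AB
    C ↦ CB

A->C, B->AB, C->CB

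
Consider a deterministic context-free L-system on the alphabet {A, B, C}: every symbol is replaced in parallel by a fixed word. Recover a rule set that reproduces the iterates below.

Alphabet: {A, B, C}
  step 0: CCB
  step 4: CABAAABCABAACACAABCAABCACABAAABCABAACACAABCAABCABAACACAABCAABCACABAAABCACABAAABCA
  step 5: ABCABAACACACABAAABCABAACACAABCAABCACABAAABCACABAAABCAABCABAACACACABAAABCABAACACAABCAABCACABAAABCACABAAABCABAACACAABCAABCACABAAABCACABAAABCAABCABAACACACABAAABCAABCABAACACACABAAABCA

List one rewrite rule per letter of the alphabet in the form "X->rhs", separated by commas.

A->CA, B->BAA, C->AB

  step 4 ⇒ step 5: CABAAABCABAACACAABCAABCACABAAABCABAACACAABCAABCABAACACAABCAABCACABAAABCACABAAABCA ⇒ AB·CA·BAA·CA·CA·CA·BAA·AB·CA·BAA·CA·CA·AB·CA·AB·CA·CA·BAA·AB·CA·CA·BAA·AB·CA·AB·CA·BAA·CA·CA·CA·BAA·AB·CA·BAA·CA·CA·AB·CA·AB·CA·CA·BAA·AB·CA·CA·BAA·AB·CA·BAA·CA·CA·AB·CA·AB·CA·CA·BAA·AB·CA·CA·BAA·AB·CA·AB·CA·BAA·CA·CA·CA·BAA·AB·CA·AB·CA·BAA·CA·CA·CA·BAA·AB·CA
    A ↦ CA
    B ↦ BAA
    C ↦ AB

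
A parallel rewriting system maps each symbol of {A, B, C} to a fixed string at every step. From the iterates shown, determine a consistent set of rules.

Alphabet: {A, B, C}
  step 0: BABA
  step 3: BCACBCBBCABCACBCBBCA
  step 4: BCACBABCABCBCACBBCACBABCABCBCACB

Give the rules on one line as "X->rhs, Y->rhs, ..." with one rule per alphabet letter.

A->CB, B->BC, C->A

  step 3 ⇒ step 4: BCACBCBBCABCACBCBBCA ⇒ BC·A·CB·A·BC·A·BC·BC·A·CB·BC·A·CB·A·BC·A·BC·BC·A·CB
    A ↦ CB
    B ↦ BC
    C ↦ A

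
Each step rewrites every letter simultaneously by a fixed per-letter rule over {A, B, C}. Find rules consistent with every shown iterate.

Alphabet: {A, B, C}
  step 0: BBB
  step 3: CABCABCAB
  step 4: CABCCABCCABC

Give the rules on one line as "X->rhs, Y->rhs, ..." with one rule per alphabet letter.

A->B, B->C, C->CA

  step 3 ⇒ step 4: CABCABCAB ⇒ CA·B·C·CA·B·C·CA·B·C
    A ↦ B
    B ↦ C
    C ↦ CA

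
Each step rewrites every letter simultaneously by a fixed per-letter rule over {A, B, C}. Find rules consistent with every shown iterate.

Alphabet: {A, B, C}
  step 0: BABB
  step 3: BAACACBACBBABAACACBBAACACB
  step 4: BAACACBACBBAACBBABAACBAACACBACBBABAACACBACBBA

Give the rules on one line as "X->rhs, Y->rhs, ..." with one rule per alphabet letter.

A->AC, B->BA, C->B

  step 3 ⇒ step 4: BAACACBACBBABAACACBBAACACB ⇒ BA·AC·AC·B·AC·B·BA·AC·B·BA·BA·AC·BA·AC·AC·B·AC·B·BA·BA·AC·AC·B·AC·B·BA
    A ↦ AC
    B ↦ BA
    C ↦ B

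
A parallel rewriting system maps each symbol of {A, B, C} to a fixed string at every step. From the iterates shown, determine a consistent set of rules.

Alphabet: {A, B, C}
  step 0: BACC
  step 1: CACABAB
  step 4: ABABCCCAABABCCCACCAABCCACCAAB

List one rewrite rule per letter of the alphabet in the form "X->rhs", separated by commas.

A->C, B->CA, C->AB

  step 0 ⇒ step 1: BACC ⇒ CA·C·AB·AB
    A ↦ C
    B ↦ CA
    C ↦ AB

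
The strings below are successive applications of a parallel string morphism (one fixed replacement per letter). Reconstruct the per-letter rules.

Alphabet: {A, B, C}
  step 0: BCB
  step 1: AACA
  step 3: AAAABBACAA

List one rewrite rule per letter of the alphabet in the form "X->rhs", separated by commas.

  step 0 ⇒ step 1: BCB ⇒ A·AC·A
    B ↦ A
    C ↦ AC
    A ↦ BB  (constrained at step 1)

A->BB, B->A, C->AC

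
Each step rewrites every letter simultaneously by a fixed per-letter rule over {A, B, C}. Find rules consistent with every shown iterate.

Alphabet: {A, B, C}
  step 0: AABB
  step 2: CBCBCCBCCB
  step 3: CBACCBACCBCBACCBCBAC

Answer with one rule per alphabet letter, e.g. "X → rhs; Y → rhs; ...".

  step 2 ⇒ step 3: CBCBCCBCCB ⇒ CB·AC·CB·AC·CB·CB·AC·CB·CB·AC
    B ↦ AC
    C ↦ CB
    A ↦ C  (constrained at step 0)

A->C, B->AC, C->CB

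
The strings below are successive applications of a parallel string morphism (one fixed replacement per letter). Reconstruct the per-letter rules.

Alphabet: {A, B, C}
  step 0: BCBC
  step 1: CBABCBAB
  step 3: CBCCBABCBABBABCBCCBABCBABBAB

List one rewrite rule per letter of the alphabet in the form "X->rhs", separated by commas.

  step 0 ⇒ step 1: BCBC ⇒ C·BAB·C·BAB
    B ↦ C
    C ↦ BAB
    A ↦ BC  (constrained at step 1)

A->BC, B->C, C->BAB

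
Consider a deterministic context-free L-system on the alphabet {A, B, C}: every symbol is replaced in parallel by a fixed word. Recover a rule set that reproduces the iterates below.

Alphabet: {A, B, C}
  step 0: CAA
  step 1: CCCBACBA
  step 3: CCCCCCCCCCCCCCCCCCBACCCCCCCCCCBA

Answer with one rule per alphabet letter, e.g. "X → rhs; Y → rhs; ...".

  step 0 ⇒ step 1: CAA ⇒ CC·CBA·CBA
    A ↦ CBA
    C ↦ CC
    B ↦ C  (constrained at step 1)

A->CBA, B->C, C->CC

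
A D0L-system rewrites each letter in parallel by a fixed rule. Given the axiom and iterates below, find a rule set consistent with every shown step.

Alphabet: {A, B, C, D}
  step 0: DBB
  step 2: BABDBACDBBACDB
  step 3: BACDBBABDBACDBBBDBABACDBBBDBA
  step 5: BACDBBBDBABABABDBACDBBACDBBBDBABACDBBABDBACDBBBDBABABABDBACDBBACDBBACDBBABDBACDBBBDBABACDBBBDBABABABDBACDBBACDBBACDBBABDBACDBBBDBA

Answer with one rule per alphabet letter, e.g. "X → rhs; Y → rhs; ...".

  step 2 ⇒ step 3: BABDBACDBBACDB ⇒ BA·CDB·BA·BD·BA·CDB·B·BD·BA·BA·CDB·B·BD·BA
    A ↦ CDB
    B ↦ BA
    C ↦ B
    D ↦ BD

A->CDB, B->BA, C->B, D->BD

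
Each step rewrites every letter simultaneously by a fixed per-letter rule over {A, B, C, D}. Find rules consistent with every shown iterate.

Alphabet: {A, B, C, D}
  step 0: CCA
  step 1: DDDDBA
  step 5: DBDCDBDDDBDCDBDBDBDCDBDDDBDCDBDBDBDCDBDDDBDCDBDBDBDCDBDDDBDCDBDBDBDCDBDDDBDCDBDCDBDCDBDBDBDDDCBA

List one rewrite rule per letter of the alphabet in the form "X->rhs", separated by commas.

  step 0 ⇒ step 1: CCA ⇒ DD·DD·BA
    A ↦ BA
    C ↦ DD
    B ↦ DC  (constrained at step 1)
    D ↦ DB  (constrained at step 1)

A->BA, B->DC, C->DD, D->DB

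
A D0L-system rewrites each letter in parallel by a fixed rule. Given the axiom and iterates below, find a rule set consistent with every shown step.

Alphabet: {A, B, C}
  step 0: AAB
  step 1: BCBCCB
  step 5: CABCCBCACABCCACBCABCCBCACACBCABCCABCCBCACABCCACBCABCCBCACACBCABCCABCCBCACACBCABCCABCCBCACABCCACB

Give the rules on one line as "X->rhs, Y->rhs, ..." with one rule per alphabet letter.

A->BC, B->CB, C->CA

  step 0 ⇒ step 1: AAB ⇒ BC·BC·CB
    A ↦ BC
    B ↦ CB
    C ↦ CA  (constrained at step 1)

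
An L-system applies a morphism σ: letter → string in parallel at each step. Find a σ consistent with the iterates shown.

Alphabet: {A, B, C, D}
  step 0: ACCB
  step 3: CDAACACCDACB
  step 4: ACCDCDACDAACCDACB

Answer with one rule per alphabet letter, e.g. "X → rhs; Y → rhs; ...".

  step 3 ⇒ step 4: CDAACACCDACB ⇒ A·C·CD·CD·A·CD·A·A·C·CD·A·CB
    A ↦ CD
    B ↦ CB
    C ↦ A
    D ↦ C

A->CD, B->CB, C->A, D->C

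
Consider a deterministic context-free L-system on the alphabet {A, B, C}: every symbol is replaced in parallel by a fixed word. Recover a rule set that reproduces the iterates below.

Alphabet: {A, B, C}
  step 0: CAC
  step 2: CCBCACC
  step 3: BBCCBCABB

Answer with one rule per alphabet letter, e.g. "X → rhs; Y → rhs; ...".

A->CA, B->CC, C->B

  step 2 ⇒ step 3: CCBCACC ⇒ B·B·CC·B·CA·B·B
    A ↦ CA
    B ↦ CC
    C ↦ B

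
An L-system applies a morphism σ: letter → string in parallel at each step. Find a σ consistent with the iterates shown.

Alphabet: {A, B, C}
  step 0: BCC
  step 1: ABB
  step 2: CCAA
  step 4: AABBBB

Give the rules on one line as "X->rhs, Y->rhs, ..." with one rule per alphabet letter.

  step 1 ⇒ step 2: ABB ⇒ CC·A·A
    A ↦ CC
    B ↦ A
  step 0 ⇒ step 1: BCC ⇒ A·B·B
    C ↦ B

A->CC, B->A, C->B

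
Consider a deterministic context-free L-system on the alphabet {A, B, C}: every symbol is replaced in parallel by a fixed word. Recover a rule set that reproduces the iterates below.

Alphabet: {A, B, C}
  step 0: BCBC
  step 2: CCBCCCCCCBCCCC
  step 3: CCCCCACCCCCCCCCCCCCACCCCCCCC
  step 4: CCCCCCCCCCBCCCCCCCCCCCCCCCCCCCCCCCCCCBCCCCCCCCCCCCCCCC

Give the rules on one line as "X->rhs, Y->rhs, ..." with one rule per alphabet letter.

A->B, B->CA, C->CC

  step 3 ⇒ step 4: CCCCCACCCCCCCCCCCCCACCCCCCCC ⇒ CC·CC·CC·CC·CC·B·CC·CC·CC·CC·CC·CC·CC·CC·CC·CC·CC·CC·CC·B·CC·CC·CC·CC·CC·CC·CC·CC
    A ↦ B
    C ↦ CC
  step 2 ⇒ step 3: CCBCCCCCCBCCCC ⇒ CC·CC·CA·CC·CC·CC·CC·CC·CC·CA·CC·CC·CC·CC
    B ↦ CA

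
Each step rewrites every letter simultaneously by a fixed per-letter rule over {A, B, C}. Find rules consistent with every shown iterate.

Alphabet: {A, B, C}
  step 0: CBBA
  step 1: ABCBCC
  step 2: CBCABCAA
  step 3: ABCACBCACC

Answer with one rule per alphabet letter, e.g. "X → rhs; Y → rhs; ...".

  step 2 ⇒ step 3: CBCABCAA ⇒ A·BC·A·C·BC·A·C·C
    A ↦ C
    B ↦ BC
    C ↦ A

A->C, B->BC, C->A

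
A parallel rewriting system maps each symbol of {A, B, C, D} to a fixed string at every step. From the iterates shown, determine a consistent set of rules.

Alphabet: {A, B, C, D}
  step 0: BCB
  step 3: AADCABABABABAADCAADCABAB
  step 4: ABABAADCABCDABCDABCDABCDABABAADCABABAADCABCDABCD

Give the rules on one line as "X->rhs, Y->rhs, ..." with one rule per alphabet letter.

A->AB, B->CD, C->DC, D->AA

  step 3 ⇒ step 4: AADCABABABABAADCAADCABAB ⇒ AB·AB·AA·DC·AB·CD·AB·CD·AB·CD·AB·CD·AB·AB·AA·DC·AB·AB·AA·DC·AB·CD·AB·CD
    A ↦ AB
    B ↦ CD
    C ↦ DC
    D ↦ AA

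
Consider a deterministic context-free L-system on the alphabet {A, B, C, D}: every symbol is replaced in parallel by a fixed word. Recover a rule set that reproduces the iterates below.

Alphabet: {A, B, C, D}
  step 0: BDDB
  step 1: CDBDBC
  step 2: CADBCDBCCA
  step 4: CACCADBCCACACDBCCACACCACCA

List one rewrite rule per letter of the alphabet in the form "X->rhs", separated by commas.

A->C, B->C, C->CA, D->DB

  step 1 ⇒ step 2: CDBDBC ⇒ CA·DB·C·DB·C·CA
    B ↦ C
    C ↦ CA
    D ↦ DB
    A ↦ C  (constrained at step 2)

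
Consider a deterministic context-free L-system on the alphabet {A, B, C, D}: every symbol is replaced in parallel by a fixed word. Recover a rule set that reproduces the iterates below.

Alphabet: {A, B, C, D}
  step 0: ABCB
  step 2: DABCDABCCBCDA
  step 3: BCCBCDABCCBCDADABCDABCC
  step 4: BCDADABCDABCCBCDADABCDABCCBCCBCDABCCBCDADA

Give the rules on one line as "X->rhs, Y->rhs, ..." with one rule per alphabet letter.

  step 3 ⇒ step 4: BCCBCDABCCBCDADABCDABCC ⇒ BC·DA·DA·BC·DA·BC·C·BC·DA·DA·BC·DA·BC·C·BC·C·BC·DA·BC·C·BC·DA·DA
    A ↦ C
    B ↦ BC
    C ↦ DA
    D ↦ BC

A->C, B->BC, C->DA, D->BC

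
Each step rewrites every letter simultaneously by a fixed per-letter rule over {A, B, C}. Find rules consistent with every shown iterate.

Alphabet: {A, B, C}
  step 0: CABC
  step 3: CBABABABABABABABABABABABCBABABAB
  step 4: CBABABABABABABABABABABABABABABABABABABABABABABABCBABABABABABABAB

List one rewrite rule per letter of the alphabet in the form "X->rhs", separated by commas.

  step 3 ⇒ step 4: CBABABABABABABABABABABABCBABABAB ⇒ CB·AB·AB·AB·AB·AB·AB·AB·AB·AB·AB·AB·AB·AB·AB·AB·AB·AB·AB·AB·AB·AB·AB·AB·CB·AB·AB·AB·AB·AB·AB·AB
    A ↦ AB
    B ↦ AB
    C ↦ CB

A->AB, B->AB, C->CB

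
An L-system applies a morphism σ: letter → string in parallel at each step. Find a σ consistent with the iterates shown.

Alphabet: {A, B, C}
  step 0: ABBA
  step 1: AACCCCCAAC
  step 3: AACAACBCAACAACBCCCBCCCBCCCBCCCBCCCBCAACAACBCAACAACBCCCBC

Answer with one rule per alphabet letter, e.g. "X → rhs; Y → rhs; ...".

  step 0 ⇒ step 1: ABBA ⇒ AAC·CC·CC·AAC
    A ↦ AAC
    B ↦ CC
    C ↦ BC  (constrained at step 1)

A->AAC, B->CC, C->BC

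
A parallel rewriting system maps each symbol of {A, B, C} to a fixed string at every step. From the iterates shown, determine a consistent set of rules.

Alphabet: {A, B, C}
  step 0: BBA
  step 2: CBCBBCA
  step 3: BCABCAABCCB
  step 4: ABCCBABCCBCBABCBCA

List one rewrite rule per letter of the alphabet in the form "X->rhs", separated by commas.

A->CB, B->A, C->BC

  step 3 ⇒ step 4: BCABCAABCCB ⇒ A·BC·CB·A·BC·CB·CB·A·BC·BC·A
    A ↦ CB
    B ↦ A
    C ↦ BC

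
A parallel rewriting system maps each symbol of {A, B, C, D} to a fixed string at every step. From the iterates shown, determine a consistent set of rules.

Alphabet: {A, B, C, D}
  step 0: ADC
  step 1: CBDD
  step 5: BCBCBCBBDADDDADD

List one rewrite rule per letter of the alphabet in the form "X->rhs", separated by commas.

A->C, B->DA, C->DD, D->B

  step 0 ⇒ step 1: ADC ⇒ C·B·DD
    A ↦ C
    C ↦ DD
    D ↦ B
    B ↦ DA  (constrained at step 1)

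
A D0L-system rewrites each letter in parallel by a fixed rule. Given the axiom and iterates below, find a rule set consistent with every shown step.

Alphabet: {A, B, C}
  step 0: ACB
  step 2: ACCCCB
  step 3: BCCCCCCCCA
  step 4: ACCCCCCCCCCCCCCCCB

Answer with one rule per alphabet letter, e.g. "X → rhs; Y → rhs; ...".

  step 3 ⇒ step 4: BCCCCCCCCA ⇒ A·CC·CC·CC·CC·CC·CC·CC·CC·B
    A ↦ B
    B ↦ A
    C ↦ CC

A->B, B->A, C->CC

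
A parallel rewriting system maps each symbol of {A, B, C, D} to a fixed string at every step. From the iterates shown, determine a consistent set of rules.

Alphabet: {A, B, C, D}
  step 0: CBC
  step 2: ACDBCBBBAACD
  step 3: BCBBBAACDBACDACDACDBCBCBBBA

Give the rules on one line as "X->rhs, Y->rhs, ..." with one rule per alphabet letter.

A->BC, B->ACD, C->B, D->BBA

  step 2 ⇒ step 3: ACDBCBBBAACD ⇒ BC·B·BBA·ACD·B·ACD·ACD·ACD·BC·BC·B·BBA
    A ↦ BC
    B ↦ ACD
    C ↦ B
    D ↦ BBA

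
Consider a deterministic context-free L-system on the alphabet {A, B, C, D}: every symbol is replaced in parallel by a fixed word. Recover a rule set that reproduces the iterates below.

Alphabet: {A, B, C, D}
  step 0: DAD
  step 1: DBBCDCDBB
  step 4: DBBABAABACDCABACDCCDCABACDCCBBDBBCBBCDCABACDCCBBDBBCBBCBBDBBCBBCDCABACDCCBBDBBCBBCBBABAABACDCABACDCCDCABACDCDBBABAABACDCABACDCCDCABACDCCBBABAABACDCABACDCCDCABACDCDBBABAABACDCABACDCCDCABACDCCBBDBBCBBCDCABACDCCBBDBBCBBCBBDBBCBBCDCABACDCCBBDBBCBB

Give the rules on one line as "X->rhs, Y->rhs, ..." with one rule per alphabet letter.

  step 0 ⇒ step 1: DAD ⇒ DBB·CDC·DBB
    A ↦ CDC
    D ↦ DBB
    B ↦ ABA  (constrained at step 1)
    C ↦ CBB  (constrained at step 1)

A->CDC, B->ABA, C->CBB, D->DBB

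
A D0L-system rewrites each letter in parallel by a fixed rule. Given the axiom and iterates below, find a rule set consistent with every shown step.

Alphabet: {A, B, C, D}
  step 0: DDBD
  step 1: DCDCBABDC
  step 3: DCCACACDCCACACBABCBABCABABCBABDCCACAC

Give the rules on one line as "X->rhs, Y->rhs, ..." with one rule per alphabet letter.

  step 0 ⇒ step 1: DDBD ⇒ DC·DC·BAB·DC
    B ↦ BAB
    D ↦ DC
    A ↦ C  (constrained at step 1)
    C ↦ CA  (constrained at step 1)

A->C, B->BAB, C->CA, D->DC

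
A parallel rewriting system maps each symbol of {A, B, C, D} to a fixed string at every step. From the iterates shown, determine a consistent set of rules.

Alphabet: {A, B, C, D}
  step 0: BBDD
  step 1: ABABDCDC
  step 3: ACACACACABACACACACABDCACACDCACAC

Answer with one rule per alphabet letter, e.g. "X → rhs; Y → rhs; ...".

  step 0 ⇒ step 1: BBDD ⇒ AB·AB·DC·DC
    B ↦ AB
    D ↦ DC
    A ↦ CAC  (constrained at step 1)
    C ↦ A  (constrained at step 1)

A->CAC, B->AB, C->A, D->DC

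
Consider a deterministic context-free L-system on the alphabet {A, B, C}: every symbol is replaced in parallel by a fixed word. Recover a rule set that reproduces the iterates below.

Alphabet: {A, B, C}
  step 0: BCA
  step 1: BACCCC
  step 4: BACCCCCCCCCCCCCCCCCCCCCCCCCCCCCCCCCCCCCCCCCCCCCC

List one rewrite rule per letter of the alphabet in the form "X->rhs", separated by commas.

A->C, B->BAC, C->CC

  step 0 ⇒ step 1: BCA ⇒ BAC·CC·C
    A ↦ C
    B ↦ BAC
    C ↦ CC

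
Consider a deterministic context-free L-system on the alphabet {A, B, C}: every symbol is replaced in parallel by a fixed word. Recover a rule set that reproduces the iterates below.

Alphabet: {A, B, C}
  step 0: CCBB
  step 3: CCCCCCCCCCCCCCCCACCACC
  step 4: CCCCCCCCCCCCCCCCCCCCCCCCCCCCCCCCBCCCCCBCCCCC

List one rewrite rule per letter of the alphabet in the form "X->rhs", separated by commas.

A->BC, B->A, C->CC

  step 3 ⇒ step 4: CCCCCCCCCCCCCCCCACCACC ⇒ CC·CC·CC·CC·CC·CC·CC·CC·CC·CC·CC·CC·CC·CC·CC·CC·BC·CC·CC·BC·CC·CC
    A ↦ BC
    C ↦ CC
    B ↦ A  (constrained at step 0)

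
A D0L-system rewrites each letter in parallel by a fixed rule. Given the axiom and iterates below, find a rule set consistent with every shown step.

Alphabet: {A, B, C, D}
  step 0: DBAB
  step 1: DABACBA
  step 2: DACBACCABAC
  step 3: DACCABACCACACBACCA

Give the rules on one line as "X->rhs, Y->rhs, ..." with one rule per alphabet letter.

A->C, B->BA, C->CA, D->DA

  step 2 ⇒ step 3: DACBACCABAC ⇒ DA·C·CA·BA·C·CA·CA·C·BA·C·CA
    A ↦ C
    B ↦ BA
    C ↦ CA
    D ↦ DA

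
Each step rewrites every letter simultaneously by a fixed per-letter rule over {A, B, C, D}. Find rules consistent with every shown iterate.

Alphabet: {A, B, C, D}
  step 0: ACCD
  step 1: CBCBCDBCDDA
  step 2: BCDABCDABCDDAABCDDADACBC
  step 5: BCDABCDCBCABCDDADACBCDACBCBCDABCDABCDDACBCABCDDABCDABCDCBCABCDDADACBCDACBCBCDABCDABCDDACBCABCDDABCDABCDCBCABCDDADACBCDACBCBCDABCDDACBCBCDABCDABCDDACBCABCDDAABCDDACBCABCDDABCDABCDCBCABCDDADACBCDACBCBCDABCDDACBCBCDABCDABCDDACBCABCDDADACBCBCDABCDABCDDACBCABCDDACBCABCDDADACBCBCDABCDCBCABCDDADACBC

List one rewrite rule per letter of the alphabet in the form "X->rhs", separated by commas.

  step 1 ⇒ step 2: CBCBCDBCDDA ⇒ BCD·A·BCD·A·BCD·DA·A·BCD·DA·DA·CBC
    A ↦ CBC
    B ↦ A
    C ↦ BCD
    D ↦ DA

A->CBC, B->A, C->BCD, D->DA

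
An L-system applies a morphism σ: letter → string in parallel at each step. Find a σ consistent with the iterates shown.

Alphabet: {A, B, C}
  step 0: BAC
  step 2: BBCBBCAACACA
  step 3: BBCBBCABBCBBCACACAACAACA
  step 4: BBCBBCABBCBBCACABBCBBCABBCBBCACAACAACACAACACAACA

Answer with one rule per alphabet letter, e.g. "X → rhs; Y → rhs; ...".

  step 3 ⇒ step 4: BBCBBCABBCBBCACACAACAACA ⇒ BBC·BBC·A·BBC·BBC·A·CA·BBC·BBC·A·BBC·BBC·A·CA·A·CA·A·CA·CA·A·CA·CA·A·CA
    A ↦ CA
    B ↦ BBC
    C ↦ A

A->CA, B->BBC, C->A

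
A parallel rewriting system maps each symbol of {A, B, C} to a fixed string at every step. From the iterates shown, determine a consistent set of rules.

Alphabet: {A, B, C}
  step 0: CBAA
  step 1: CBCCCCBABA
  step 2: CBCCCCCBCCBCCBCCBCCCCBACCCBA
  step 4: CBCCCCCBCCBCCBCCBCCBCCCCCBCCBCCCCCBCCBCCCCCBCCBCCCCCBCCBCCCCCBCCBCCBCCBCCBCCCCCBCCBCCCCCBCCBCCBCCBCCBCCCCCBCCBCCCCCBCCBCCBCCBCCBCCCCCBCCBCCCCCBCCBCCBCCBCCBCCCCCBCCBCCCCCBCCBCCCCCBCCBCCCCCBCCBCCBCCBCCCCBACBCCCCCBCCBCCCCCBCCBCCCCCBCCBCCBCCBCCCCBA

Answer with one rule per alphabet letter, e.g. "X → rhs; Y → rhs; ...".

A->BA, B->CCC, C->CBC

  step 1 ⇒ step 2: CBCCCCBABA ⇒ CBC·CCC·CBC·CBC·CBC·CBC·CCC·BA·CCC·BA
    A ↦ BA
    B ↦ CCC
    C ↦ CBC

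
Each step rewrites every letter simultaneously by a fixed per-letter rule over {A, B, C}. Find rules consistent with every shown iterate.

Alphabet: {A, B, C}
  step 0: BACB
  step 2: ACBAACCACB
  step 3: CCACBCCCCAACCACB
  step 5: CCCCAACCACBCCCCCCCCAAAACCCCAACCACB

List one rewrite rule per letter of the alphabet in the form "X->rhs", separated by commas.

A->CC, B->CB, C->A

  step 2 ⇒ step 3: ACBAACCACB ⇒ CC·A·CB·CC·CC·A·A·CC·A·CB
    A ↦ CC
    B ↦ CB
    C ↦ A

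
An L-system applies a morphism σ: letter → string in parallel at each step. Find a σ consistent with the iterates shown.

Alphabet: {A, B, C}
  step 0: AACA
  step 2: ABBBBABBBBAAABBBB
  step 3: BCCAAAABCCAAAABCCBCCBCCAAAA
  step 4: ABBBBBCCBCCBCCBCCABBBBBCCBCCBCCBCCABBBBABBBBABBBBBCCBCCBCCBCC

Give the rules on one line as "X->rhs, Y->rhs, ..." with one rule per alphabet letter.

  step 3 ⇒ step 4: BCCAAAABCCAAAABCCBCCBCCAAAA ⇒ A·BB·BB·BCC·BCC·BCC·BCC·A·BB·BB·BCC·BCC·BCC·BCC·A·BB·BB·A·BB·BB·A·BB·BB·BCC·BCC·BCC·BCC
    A ↦ BCC
    B ↦ A
    C ↦ BB

A->BCC, B->A, C->BB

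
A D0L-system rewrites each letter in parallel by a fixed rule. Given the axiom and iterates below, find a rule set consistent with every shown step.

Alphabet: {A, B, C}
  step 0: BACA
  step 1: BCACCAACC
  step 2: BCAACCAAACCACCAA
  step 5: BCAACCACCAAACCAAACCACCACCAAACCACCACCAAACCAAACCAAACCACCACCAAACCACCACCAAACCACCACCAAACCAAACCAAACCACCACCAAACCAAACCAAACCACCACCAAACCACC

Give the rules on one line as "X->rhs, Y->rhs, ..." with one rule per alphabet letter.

  step 1 ⇒ step 2: BCACCAACC ⇒ BC·A·ACC·A·A·ACC·ACC·A·A
    A ↦ ACC
    B ↦ BC
    C ↦ A

A->ACC, B->BC, C->A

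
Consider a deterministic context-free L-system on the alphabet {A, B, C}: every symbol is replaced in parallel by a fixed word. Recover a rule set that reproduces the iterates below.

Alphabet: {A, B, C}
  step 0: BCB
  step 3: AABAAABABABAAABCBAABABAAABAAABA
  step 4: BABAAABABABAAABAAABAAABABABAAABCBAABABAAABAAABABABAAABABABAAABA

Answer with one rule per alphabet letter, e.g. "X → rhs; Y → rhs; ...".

A->BA, B->AA, C->BCB

  step 3 ⇒ step 4: AABAAABABABAAABCBAABABAAABAAABA ⇒ BA·BA·AA·BA·BA·BA·AA·BA·AA·BA·AA·BA·BA·BA·AA·BCB·AA·BA·BA·AA·BA·AA·BA·BA·BA·AA·BA·BA·BA·AA·BA
    A ↦ BA
    B ↦ AA
    C ↦ BCB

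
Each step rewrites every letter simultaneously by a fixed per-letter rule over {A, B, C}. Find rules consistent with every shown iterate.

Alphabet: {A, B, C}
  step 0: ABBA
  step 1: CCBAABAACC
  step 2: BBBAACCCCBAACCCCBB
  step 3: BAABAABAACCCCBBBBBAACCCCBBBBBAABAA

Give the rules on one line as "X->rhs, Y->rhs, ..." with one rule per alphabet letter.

A->CC, B->BAA, C->B

  step 2 ⇒ step 3: BBBAACCCCBAACCCCBB ⇒ BAA·BAA·BAA·CC·CC·B·B·B·B·BAA·CC·CC·B·B·B·B·BAA·BAA
    A ↦ CC
    B ↦ BAA
    C ↦ B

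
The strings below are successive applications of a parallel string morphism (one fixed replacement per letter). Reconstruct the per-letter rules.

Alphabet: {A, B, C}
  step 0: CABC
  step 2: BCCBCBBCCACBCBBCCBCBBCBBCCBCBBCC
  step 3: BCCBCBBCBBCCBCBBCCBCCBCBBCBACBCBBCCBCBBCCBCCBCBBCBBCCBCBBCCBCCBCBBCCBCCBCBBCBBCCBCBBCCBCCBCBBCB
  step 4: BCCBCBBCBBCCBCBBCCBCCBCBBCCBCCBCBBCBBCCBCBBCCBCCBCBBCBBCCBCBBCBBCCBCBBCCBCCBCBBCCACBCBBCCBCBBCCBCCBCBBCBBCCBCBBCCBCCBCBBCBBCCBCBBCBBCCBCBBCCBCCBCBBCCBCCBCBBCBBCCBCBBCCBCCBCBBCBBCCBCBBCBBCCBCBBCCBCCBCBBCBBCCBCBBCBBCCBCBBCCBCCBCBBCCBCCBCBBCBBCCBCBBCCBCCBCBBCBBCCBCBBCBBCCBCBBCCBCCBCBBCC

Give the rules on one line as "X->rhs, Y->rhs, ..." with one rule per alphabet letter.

A->AC, B->BCC, C->BCB

  step 3 ⇒ step 4: BCCBCBBCBBCCBCBBCCBCCBCBBCBACBCBBCCBCBBCCBCCBCBBCBBCCBCBBCCBCCBCBBCCBCCBCBBCBBCCBCBBCCBCCBCBBCB ⇒ BCC·BCB·BCB·BCC·BCB·BCC·BCC·BCB·BCC·BCC·BCB·BCB·BCC·BCB·BCC·BCC·BCB·BCB·BCC·BCB·BCB·BCC·BCB·BCC·BCC·BCB·BCC·AC·BCB·BCC·BCB·BCC·BCC·BCB·BCB·BCC·BCB·BCC·BCC·BCB·BCB·BCC·BCB·BCB·BCC·BCB·BCC·BCC·BCB·BCC·BCC·BCB·BCB·BCC·BCB·BCC·BCC·BCB·BCB·BCC·BCB·BCB·BCC·BCB·BCC·BCC·BCB·BCB·BCC·BCB·BCB·BCC·BCB·BCC·BCC·BCB·BCC·BCC·BCB·BCB·BCC·BCB·BCC·BCC·BCB·BCB·BCC·BCB·BCB·BCC·BCB·BCC·BCC·BCB·BCC
    A ↦ AC
    B ↦ BCC
    C ↦ BCB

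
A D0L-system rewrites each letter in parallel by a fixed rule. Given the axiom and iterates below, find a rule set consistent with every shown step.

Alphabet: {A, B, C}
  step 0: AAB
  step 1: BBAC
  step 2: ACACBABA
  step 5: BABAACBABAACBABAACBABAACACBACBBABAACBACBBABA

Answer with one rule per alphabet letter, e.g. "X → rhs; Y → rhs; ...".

  step 1 ⇒ step 2: BBAC ⇒ AC·AC·B·ABA
    A ↦ B
    B ↦ AC
    C ↦ ABA

A->B, B->AC, C->ABA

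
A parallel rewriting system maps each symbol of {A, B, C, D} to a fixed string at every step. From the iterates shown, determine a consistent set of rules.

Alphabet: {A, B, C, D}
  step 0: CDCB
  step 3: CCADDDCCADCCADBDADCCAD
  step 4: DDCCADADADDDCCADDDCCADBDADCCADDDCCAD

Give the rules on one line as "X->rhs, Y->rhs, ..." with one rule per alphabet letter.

  step 3 ⇒ step 4: CCADDDCCADCCADBDADCCAD ⇒ D·D·CC·AD·AD·AD·D·D·CC·AD·D·D·CC·AD·BD·AD·CC·AD·D·D·CC·AD
    A ↦ CC
    B ↦ BD
    C ↦ D
    D ↦ AD

A->CC, B->BD, C->D, D->AD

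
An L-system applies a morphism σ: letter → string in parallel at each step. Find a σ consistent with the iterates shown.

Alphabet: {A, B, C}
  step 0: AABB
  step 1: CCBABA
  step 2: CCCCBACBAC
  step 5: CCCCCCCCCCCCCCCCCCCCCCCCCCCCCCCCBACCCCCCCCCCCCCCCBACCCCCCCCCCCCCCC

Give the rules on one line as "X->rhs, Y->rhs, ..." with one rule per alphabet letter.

  step 1 ⇒ step 2: CCBABA ⇒ CC·CC·BA·C·BA·C
    A ↦ C
    B ↦ BA
    C ↦ CC

A->C, B->BA, C->CC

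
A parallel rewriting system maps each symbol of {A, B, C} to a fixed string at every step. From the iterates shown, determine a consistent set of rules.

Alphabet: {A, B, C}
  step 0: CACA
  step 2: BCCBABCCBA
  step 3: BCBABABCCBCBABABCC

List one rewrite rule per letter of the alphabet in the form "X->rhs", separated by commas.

A->C, B->BC, C->BA

  step 2 ⇒ step 3: BCCBABCCBA ⇒ BC·BA·BA·BC·C·BC·BA·BA·BC·C
    A ↦ C
    B ↦ BC
    C ↦ BA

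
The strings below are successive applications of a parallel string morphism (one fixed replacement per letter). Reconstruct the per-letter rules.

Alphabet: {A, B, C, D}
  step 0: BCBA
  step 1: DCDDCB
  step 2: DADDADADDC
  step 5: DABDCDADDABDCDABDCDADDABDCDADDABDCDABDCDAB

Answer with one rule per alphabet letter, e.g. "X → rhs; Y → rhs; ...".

  step 1 ⇒ step 2: DCDDCB ⇒ DA·D·DA·DA·D·DC
    B ↦ DC
    C ↦ D
    D ↦ DA
  step 0 ⇒ step 1: BCBA ⇒ DC·D·DC·B
    A ↦ B

A->B, B->DC, C->D, D->DA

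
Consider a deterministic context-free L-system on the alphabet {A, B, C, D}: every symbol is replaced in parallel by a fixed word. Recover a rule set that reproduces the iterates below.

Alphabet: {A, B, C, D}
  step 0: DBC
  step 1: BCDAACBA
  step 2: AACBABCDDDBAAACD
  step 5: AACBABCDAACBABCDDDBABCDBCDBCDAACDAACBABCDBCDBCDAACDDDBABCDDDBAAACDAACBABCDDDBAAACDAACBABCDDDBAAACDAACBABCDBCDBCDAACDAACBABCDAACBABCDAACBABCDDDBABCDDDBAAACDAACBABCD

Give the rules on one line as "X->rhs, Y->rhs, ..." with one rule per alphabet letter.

A->D, B->AAC, C->BA, D->BCD

  step 1 ⇒ step 2: BCDAACBA ⇒ AAC·BA·BCD·D·D·BA·AAC·D
    A ↦ D
    B ↦ AAC
    C ↦ BA
    D ↦ BCD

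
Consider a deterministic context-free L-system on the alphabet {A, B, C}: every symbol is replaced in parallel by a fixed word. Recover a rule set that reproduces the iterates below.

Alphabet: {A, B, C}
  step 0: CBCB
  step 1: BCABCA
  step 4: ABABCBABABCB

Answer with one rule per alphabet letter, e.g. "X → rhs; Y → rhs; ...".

  step 0 ⇒ step 1: CBCB ⇒ BC·A·BC·A
    B ↦ A
    C ↦ BC
    A ↦ B  (constrained at step 1)

A->B, B->A, C->BC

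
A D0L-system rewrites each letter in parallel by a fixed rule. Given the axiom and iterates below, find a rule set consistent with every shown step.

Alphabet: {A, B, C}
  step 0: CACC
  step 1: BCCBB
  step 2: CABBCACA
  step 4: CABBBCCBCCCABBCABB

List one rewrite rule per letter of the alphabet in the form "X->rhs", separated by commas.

  step 1 ⇒ step 2: BCCBB ⇒ CA·B·B·CA·CA
    B ↦ CA
    C ↦ B
  step 0 ⇒ step 1: CACC ⇒ B·CC·B·B
    A ↦ CC

A->CC, B->CA, C->B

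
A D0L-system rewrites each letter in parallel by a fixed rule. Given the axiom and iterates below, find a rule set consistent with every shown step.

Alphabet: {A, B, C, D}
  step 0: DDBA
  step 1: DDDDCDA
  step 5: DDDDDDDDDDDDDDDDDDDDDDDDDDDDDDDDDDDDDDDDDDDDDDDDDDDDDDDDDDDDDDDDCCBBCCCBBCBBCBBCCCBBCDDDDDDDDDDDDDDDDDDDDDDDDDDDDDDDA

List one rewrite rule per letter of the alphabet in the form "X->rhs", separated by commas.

A->DA, B->C, C->BBC, D->DD

  step 0 ⇒ step 1: DDBA ⇒ DD·DD·C·DA
    A ↦ DA
    B ↦ C
    D ↦ DD
    C ↦ BBC  (constrained at step 1)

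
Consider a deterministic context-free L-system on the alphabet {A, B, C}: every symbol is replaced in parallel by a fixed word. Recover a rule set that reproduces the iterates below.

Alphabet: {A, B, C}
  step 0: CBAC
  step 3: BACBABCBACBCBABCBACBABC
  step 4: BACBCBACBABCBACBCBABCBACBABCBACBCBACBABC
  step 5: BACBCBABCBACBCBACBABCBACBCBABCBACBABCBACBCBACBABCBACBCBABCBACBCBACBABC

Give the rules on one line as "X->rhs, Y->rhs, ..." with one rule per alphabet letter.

A->C, B->BA, C->BC

  step 4 ⇒ step 5: BACBCBACBABCBACBCBABCBACBABCBACBCBACBABC ⇒ BA·C·BC·BA·BC·BA·C·BC·BA·C·BA·BC·BA·C·BC·BA·BC·BA·C·BA·BC·BA·C·BC·BA·C·BA·BC·BA·C·BC·BA·BC·BA·C·BC·BA·C·BA·BC
    A ↦ C
    B ↦ BA
    C ↦ BC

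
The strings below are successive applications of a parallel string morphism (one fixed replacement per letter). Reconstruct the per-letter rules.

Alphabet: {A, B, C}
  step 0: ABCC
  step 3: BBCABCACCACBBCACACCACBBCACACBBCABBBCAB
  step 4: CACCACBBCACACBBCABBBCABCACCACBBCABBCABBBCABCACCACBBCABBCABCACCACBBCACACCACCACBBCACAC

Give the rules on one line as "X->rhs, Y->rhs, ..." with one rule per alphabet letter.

  step 3 ⇒ step 4: BBCABCACCACBBCACACCACBBCACACBBCABBBCAB ⇒ CAC·CAC·B·BCA·CAC·B·BCA·B·B·BCA·B·CAC·CAC·B·BCA·B·BCA·B·B·BCA·B·CAC·CAC·B·BCA·B·BCA·B·CAC·CAC·B·BCA·CAC·CAC·CAC·B·BCA·CAC
    A ↦ BCA
    B ↦ CAC
    C ↦ B

A->BCA, B->CAC, C->B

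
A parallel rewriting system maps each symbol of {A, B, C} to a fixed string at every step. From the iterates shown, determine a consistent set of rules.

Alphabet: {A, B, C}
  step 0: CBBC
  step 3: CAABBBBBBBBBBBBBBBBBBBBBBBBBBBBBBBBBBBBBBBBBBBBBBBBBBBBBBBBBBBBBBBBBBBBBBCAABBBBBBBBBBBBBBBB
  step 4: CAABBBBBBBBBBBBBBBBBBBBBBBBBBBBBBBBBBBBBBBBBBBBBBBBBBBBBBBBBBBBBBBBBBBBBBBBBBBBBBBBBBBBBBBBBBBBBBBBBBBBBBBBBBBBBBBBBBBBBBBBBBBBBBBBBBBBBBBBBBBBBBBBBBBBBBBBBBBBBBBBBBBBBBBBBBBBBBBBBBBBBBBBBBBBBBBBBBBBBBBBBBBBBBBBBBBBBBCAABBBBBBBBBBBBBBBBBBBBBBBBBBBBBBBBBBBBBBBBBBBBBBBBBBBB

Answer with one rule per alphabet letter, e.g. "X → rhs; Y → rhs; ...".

  step 3 ⇒ step 4: CAABBBBBBBBBBBBBBBBBBBBBBBBBBBBBBBBBBBBBBBBBBBBBBBBBBBBBBBBBBBBBBBBBBBBBBCAABBBBBBBBBBBBBBBB ⇒ CAA·BB·BB·BBB·BBB·BBB·BBB·BBB·BBB·BBB·BBB·BBB·BBB·BBB·BBB·BBB·BBB·BBB·BBB·BBB·BBB·BBB·BBB·BBB·BBB·BBB·BBB·BBB·BBB·BBB·BBB·BBB·BBB·BBB·BBB·BBB·BBB·BBB·BBB·BBB·BBB·BBB·BBB·BBB·BBB·BBB·BBB·BBB·BBB·BBB·BBB·BBB·BBB·BBB·BBB·BBB·BBB·BBB·BBB·BBB·BBB·BBB·BBB·BBB·BBB·BBB·BBB·BBB·BBB·BBB·BBB·BBB·BBB·CAA·BB·BB·BBB·BBB·BBB·BBB·BBB·BBB·BBB·BBB·BBB·BBB·BBB·BBB·BBB·BBB·BBB·BBB
    A ↦ BB
    B ↦ BBB
    C ↦ CAA

A->BB, B->BBB, C->CAA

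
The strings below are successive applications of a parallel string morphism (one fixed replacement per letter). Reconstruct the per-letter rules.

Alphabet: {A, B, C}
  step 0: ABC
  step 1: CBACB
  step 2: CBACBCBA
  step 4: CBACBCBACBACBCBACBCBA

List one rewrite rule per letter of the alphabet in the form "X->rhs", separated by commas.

  step 1 ⇒ step 2: CBACB ⇒ CB·A·CB·CB·A
    A ↦ CB
    B ↦ A
    C ↦ CB

A->CB, B->A, C->CB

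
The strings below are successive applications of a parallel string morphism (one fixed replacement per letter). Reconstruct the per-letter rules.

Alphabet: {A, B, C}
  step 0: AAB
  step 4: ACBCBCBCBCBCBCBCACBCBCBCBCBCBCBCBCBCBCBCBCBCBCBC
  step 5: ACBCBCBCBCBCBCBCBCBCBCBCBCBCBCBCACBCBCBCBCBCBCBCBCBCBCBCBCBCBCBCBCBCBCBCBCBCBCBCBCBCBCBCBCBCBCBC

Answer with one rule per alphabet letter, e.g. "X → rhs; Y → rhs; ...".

A->AC, B->BC, C->BC

  step 4 ⇒ step 5: ACBCBCBCBCBCBCBCACBCBCBCBCBCBCBCBCBCBCBCBCBCBCBC ⇒ AC·BC·BC·BC·BC·BC·BC·BC·BC·BC·BC·BC·BC·BC·BC·BC·AC·BC·BC·BC·BC·BC·BC·BC·BC·BC·BC·BC·BC·BC·BC·BC·BC·BC·BC·BC·BC·BC·BC·BC·BC·BC·BC·BC·BC·BC·BC·BC
    A ↦ AC
    B ↦ BC
    C ↦ BC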